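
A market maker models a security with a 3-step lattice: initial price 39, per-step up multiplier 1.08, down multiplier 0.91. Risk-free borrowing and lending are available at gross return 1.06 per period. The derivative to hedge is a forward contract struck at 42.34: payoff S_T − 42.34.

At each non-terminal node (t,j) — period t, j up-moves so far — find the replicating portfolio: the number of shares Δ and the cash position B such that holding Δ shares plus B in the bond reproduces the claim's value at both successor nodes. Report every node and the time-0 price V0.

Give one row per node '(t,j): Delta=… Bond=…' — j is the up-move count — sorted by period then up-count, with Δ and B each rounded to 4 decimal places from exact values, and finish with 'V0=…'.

Under the risk-neutral measure, an up-move has probability p* = (R−d)/(u−d) = 0.8824 and values discount at R = 1.06.
Payoff layer (t=3): V(3,0)=-12.9507, V(3,1)=-7.4604, V(3,2)=-0.9445, V(3,3)=6.7888
(2,0): S=32.2959. Δ = (V_up−V_dn)/(S_up−S_dn) = (-7.4604−-12.9507)/(34.8796−29.3893) = 1.0000. V = [p*·-7.4604 + (1−p*)·-12.9507]/1.06 = -7.6475. B = V − Δ·S = -39.9434.
(2,1): S=38.3292. Δ = (V_up−V_dn)/(S_up−S_dn) = (-0.9445−-7.4604)/(41.3955−34.8796) = 1.0000. V = [p*·-0.9445 + (1−p*)·-7.4604]/1.06 = -1.6142. B = V − Δ·S = -39.9434.
(2,2): S=45.4896. Δ = (V_up−V_dn)/(S_up−S_dn) = (6.7888−-0.9445)/(49.1288−41.3955) = 1.0000. V = [p*·6.7888 + (1−p*)·-0.9445]/1.06 = 5.5462. B = V − Δ·S = -39.9434.
(1,0): S=35.4900. Δ = (V_up−V_dn)/(S_up−S_dn) = (-1.6142−-7.6475)/(38.3292−32.2959) = 1.0000. V = [p*·-1.6142 + (1−p*)·-7.6475]/1.06 = -2.1924. B = V − Δ·S = -37.6824.
(1,1): S=42.1200. Δ = (V_up−V_dn)/(S_up−S_dn) = (5.5462−-1.6142)/(45.4896−38.3292) = 1.0000. V = [p*·5.5462 + (1−p*)·-1.6142]/1.06 = 4.4376. B = V − Δ·S = -37.6824.
(0,0): S=39.0000. Δ = (V_up−V_dn)/(S_up−S_dn) = (4.4376−-2.1924)/(42.1200−35.4900) = 1.0000. V = [p*·4.4376 + (1−p*)·-2.1924]/1.06 = 3.4505. B = V − Δ·S = -35.5495.
Root portfolio cost Δ·39+B reproduces V0=3.4505.

(0,0): Delta=1.0000 Bond=-35.5495
(1,0): Delta=1.0000 Bond=-37.6824
(1,1): Delta=1.0000 Bond=-37.6824
(2,0): Delta=1.0000 Bond=-39.9434
(2,1): Delta=1.0000 Bond=-39.9434
(2,2): Delta=1.0000 Bond=-39.9434
V0=3.4505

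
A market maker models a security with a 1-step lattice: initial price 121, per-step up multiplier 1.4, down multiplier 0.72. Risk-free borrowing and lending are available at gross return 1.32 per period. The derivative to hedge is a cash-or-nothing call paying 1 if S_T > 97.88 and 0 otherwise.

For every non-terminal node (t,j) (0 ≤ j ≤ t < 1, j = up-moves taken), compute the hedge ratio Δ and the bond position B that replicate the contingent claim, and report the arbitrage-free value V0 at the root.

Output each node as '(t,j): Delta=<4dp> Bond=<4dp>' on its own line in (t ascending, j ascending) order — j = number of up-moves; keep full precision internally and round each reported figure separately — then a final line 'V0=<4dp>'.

(0,0): Delta=0.0122 Bond=-0.8021
V0=0.6684

Under the risk-neutral measure, an up-move has probability p* = (R−d)/(u−d) = 0.8824 and values discount at R = 1.32.
Terminal payoffs: V(1,0)=0.0000, V(1,1)=1.0000
(0,0): S=121.0000. Δ = (V_up−V_dn)/(S_up−S_dn) = (1.0000−0.0000)/(169.4000−87.1200) = 0.0122. V = [p*·1.0000 + (1−p*)·0.0000]/1.32 = 0.6684. B = V − Δ·S = -0.8021.
Root portfolio cost Δ·121+B reproduces V0=0.6684.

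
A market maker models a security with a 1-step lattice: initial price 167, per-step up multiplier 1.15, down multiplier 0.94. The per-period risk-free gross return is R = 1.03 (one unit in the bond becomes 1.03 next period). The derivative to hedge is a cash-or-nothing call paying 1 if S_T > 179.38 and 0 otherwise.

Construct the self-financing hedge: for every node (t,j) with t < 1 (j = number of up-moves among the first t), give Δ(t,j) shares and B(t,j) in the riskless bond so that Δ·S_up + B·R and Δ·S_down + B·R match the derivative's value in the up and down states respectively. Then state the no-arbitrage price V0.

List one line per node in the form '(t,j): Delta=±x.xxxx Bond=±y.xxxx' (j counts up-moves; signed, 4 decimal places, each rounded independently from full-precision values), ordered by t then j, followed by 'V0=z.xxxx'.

Under the risk-neutral measure, an up-move has probability p* = (R−d)/(u−d) = 0.4286 and values discount at R = 1.03.
At expiry t=1: V(1,0)=0.0000, V(1,1)=1.0000
Node (0,0) S=167.0000: V=(p*·1.0000+(1−p*)·0.0000)/1.03=0.4161; Δ=(1.0000−0.0000)/(192.0500−156.9800)=0.0285; B=V−Δ·S=-4.3458
Check: Δ(0,0)·S0 + B(0,0) = 0.4161 = V0.

(0,0): Delta=0.0285 Bond=-4.3458
V0=0.4161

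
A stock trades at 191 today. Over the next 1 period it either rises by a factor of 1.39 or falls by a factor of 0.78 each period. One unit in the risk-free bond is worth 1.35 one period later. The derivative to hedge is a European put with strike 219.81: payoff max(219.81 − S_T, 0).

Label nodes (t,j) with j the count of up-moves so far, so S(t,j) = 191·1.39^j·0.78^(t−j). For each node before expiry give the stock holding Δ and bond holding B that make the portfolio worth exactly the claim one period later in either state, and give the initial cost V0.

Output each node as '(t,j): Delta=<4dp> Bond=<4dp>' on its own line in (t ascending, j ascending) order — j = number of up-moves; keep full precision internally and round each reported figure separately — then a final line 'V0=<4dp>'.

No-arbitrage ⇒ martingale measure with p* = (R−d)/(u−d) = 0.9344.
Terminal values V(1,·): V(1,0)=70.8300, V(1,1)=0.0000
(0,0): S=191.0000. Δ = (V_up−V_dn)/(S_up−S_dn) = (0.0000−70.8300)/(265.4900−148.9800) = -0.6079. V = [p*·0.0000 + (1−p*)·70.8300]/1.35 = 3.4404. B = V − Δ·S = 119.5552.
Check: Δ(0,0)·S0 + B(0,0) = 3.4404 = V0.

(0,0): Delta=-0.6079 Bond=119.5552
V0=3.4404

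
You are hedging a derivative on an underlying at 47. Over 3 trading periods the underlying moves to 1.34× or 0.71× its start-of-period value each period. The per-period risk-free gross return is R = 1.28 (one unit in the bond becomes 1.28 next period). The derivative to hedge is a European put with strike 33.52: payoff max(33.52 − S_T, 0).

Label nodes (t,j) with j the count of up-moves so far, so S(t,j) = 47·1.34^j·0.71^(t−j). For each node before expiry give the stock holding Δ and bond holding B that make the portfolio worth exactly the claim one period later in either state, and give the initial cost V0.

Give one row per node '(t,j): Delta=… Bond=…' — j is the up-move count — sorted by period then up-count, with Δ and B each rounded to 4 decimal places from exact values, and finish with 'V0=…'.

(0,0): Delta=-0.0091 Bond=0.4547
(1,0): Delta=-0.1124 Bond=4.0296
(1,1): Delta=-0.0033 Bond=0.2191
(2,0): Delta=-1.0000 Bond=26.1875
(2,1): Delta=-0.0629 Bond=2.9442
(2,2): Delta=0.0000 Bond=0.0000
V0=0.0277

Under the risk-neutral measure, an up-move has probability p* = (R−d)/(u−d) = 0.9048 and values discount at R = 1.28.
Payoff layer (t=3): V(3,0)=16.6982, V(3,1)=1.7718, V(3,2)=0.0000, V(3,3)=0.0000
(2,0): S=23.6927. Δ = (V_up−V_dn)/(S_up−S_dn) = (1.7718−16.6982)/(31.7482−16.8218) = -1.0000. V = [p*·1.7718 + (1−p*)·16.6982]/1.28 = 2.4948. B = V − Δ·S = 26.1875.
(2,1): S=44.7158. Δ = (V_up−V_dn)/(S_up−S_dn) = (0.0000−1.7718)/(59.9192−31.7482) = -0.0629. V = [p*·0.0000 + (1−p*)·1.7718]/1.28 = 0.1318. B = V − Δ·S = 2.9442.
(2,2): S=84.3932. Δ = (V_up−V_dn)/(S_up−S_dn) = (0.0000−0.0000)/(113.0869−59.9192) = 0.0000. V = [p*·0.0000 + (1−p*)·0.0000]/1.28 = 0.0000. B = V − Δ·S = 0.0000.
(1,0): S=33.3700. Δ = (V_up−V_dn)/(S_up−S_dn) = (0.1318−2.4948)/(44.7158−23.6927) = -0.1124. V = [p*·0.1318 + (1−p*)·2.4948]/1.28 = 0.2788. B = V − Δ·S = 4.0296.
(1,1): S=62.9800. Δ = (V_up−V_dn)/(S_up−S_dn) = (0.0000−0.1318)/(84.3932−44.7158) = -0.0033. V = [p*·0.0000 + (1−p*)·0.1318]/1.28 = 0.0098. B = V − Δ·S = 0.2191.
(0,0): S=47.0000. Δ = (V_up−V_dn)/(S_up−S_dn) = (0.0098−0.2788)/(62.9800−33.3700) = -0.0091. V = [p*·0.0098 + (1−p*)·0.2788]/1.28 = 0.0277. B = V − Δ·S = 0.4547.
Check: Δ(0,0)·S0 + B(0,0) = 0.0277 = V0.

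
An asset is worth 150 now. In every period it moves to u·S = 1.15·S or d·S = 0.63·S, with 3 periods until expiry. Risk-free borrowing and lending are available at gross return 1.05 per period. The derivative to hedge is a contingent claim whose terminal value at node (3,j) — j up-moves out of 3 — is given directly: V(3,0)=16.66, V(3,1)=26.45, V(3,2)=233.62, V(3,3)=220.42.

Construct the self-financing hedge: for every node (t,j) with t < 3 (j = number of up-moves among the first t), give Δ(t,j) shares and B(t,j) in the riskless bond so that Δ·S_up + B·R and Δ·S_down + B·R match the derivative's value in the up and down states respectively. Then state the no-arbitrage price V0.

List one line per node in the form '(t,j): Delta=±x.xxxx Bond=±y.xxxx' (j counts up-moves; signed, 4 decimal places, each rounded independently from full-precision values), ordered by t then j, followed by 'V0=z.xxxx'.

Since d<R<u, set p* = (R−d)/(u−d) = 0.8077; price each node as the discounted p*-expectation of its children.
At expiry t=3: V(3,0)=16.6600, V(3,1)=26.4500, V(3,2)=233.6200, V(3,3)=220.4200
  t=2,j=0: stock 59.5350 → up 68.4652 (V=26.4500), down 37.5070 (V=16.6600). Price 23.3974; hedge Δ=0.3162, bond B=4.5705.
  t=2,j=1: stock 108.6750 → up 124.9762 (V=233.6200), down 68.4652 (V=26.4500). Price 184.5520; hedge Δ=3.6660, bond B=-213.8518.
  t=2,j=2: stock 198.3750 → up 228.1312 (V=220.4200), down 124.9762 (V=233.6200). Price 212.3414; hedge Δ=-0.1280, bond B=237.7260.
  t=1,j=0: stock 94.5000 → up 108.6750 (V=184.5520), down 59.5350 (V=23.3974). Price 146.2483; hedge Δ=3.2795, bond B=-163.6643.
  t=1,j=1: stock 172.5000 → up 198.3750 (V=212.3414), down 108.6750 (V=184.5520). Price 197.1403; hedge Δ=0.3098, bond B=143.6992.
  t=0,j=0: stock 150.0000 → up 172.5000 (V=197.1403), down 94.5000 (V=146.2483). Price 178.4318; hedge Δ=0.6525, bond B=80.5627.
Self-financing check: at every node Δ·S+B equals the discounted successor values.

(0,0): Delta=0.6525 Bond=80.5627
(1,0): Delta=3.2795 Bond=-163.6643
(1,1): Delta=0.3098 Bond=143.6992
(2,0): Delta=0.3162 Bond=4.5705
(2,1): Delta=3.6660 Bond=-213.8518
(2,2): Delta=-0.1280 Bond=237.7260
V0=178.4318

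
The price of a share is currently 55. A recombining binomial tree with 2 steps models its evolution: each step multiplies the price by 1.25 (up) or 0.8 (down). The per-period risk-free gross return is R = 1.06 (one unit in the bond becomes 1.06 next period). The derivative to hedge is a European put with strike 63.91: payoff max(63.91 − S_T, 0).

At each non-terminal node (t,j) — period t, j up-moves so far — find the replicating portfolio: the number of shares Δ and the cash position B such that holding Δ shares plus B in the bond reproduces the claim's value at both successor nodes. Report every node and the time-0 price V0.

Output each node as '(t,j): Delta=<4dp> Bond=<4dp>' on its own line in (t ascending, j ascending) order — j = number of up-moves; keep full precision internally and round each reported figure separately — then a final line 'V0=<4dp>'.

Since d<R<u, set p* = (R−d)/(u−d) = 0.5778; price each node as the discounted p*-expectation of its children.
Payoff layer (t=2): V(2,0)=28.7100, V(2,1)=8.9100, V(2,2)=0.0000
  t=1,j=0: stock 44.0000 → up 55.0000 (V=8.9100), down 35.2000 (V=28.7100). Price 16.2925; hedge Δ=-1.0000, bond B=60.2925.
  t=1,j=1: stock 68.7500 → up 85.9375 (V=0.0000), down 55.0000 (V=8.9100). Price 3.5491; hedge Δ=-0.2880, bond B=23.3491.
  t=0,j=0: stock 55.0000 → up 68.7500 (V=3.5491), down 44.0000 (V=16.2925). Price 8.4242; hedge Δ=-0.5149, bond B=36.7428.
Self-financing check: at every node Δ·S+B equals the discounted successor values.

(0,0): Delta=-0.5149 Bond=36.7428
(1,0): Delta=-1.0000 Bond=60.2925
(1,1): Delta=-0.2880 Bond=23.3491
V0=8.4242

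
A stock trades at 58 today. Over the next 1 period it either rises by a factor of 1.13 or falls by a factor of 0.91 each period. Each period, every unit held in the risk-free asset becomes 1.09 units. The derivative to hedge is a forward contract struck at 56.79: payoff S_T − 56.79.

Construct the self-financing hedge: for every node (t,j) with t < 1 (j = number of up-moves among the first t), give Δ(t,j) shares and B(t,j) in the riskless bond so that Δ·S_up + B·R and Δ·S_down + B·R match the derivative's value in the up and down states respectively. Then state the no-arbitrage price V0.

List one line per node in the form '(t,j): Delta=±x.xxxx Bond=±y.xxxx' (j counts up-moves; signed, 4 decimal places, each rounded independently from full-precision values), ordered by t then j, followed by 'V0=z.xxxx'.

No-arbitrage ⇒ martingale measure with p* = (R−d)/(u−d) = 0.8182.
Terminal payoffs: V(1,0)=-4.0100, V(1,1)=8.7500
  t=0,j=0: stock 58.0000 → up 65.5400 (V=8.7500), down 52.7800 (V=-4.0100). Price 5.8991; hedge Δ=1.0000, bond B=-52.1009.
Each (Δ,B) replicates both successor values, so the strategy is self-financing and V0 is arbitrage-free.

(0,0): Delta=1.0000 Bond=-52.1009
V0=5.8991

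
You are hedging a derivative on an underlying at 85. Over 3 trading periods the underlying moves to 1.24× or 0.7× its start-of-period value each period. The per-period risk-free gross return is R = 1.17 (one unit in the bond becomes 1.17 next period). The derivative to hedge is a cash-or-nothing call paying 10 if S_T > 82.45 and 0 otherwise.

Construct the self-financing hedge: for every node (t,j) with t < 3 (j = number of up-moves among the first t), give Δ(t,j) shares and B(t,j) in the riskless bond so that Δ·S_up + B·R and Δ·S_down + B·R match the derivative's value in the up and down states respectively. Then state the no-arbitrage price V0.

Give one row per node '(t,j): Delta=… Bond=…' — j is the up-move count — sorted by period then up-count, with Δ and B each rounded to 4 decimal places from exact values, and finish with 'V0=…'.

Under the risk-neutral measure, an up-move has probability p* = (R−d)/(u−d) = 0.8704 and values discount at R = 1.17.
Payoff layer (t=3): V(3,0)=0.0000, V(3,1)=0.0000, V(3,2)=10.0000, V(3,3)=10.0000
(2,0): S=41.6500. Δ = (V_up−V_dn)/(S_up−S_dn) = (0.0000−0.0000)/(51.6460−29.1550) = 0.0000. V = [p*·0.0000 + (1−p*)·0.0000]/1.17 = 0.0000. B = V − Δ·S = 0.0000.
(2,1): S=73.7800. Δ = (V_up−V_dn)/(S_up−S_dn) = (10.0000−0.0000)/(91.4872−51.6460) = 0.2510. V = [p*·10.0000 + (1−p*)·0.0000]/1.17 = 7.4391. B = V − Δ·S = -11.0795.
(2,2): S=130.6960. Δ = (V_up−V_dn)/(S_up−S_dn) = (10.0000−10.0000)/(162.0630−91.4872) = 0.0000. V = [p*·10.0000 + (1−p*)·10.0000]/1.17 = 8.5470. B = V − Δ·S = 8.5470.
(1,0): S=59.5000. Δ = (V_up−V_dn)/(S_up−S_dn) = (7.4391−0.0000)/(73.7800−41.6500) = 0.2315. V = [p*·7.4391 + (1−p*)·0.0000]/1.17 = 5.5340. B = V − Δ·S = -8.2421.
(1,1): S=105.4000. Δ = (V_up−V_dn)/(S_up−S_dn) = (8.5470−7.4391)/(130.6960−73.7800) = 0.0195. V = [p*·8.5470 + (1−p*)·7.4391]/1.17 = 7.1824. B = V − Δ·S = 5.1306.
(0,0): S=85.0000. Δ = (V_up−V_dn)/(S_up−S_dn) = (7.1824−5.5340)/(105.4000−59.5000) = 0.0359. V = [p*·7.1824 + (1−p*)·5.5340]/1.17 = 5.9562. B = V − Δ·S = 2.9035.
The time-0 hedge costs 5.9562, which is the no-arbitrage price.

(0,0): Delta=0.0359 Bond=2.9035
(1,0): Delta=0.2315 Bond=-8.2421
(1,1): Delta=0.0195 Bond=5.1306
(2,0): Delta=0.0000 Bond=0.0000
(2,1): Delta=0.2510 Bond=-11.0795
(2,2): Delta=0.0000 Bond=8.5470
V0=5.9562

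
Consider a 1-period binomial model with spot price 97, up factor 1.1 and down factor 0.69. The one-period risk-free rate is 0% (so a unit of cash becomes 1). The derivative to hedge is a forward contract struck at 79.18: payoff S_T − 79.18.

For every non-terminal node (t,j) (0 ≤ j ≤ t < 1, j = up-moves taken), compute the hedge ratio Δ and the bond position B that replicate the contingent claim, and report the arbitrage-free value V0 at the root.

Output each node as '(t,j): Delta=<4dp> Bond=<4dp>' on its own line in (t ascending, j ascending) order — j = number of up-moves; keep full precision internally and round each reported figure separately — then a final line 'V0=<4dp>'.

Under the risk-neutral measure, an up-move has probability p* = (R−d)/(u−d) = 0.7561 and values discount at R = 1.
Terminal payoffs: V(1,0)=-12.2500, V(1,1)=27.5200
Node (0,0) S=97.0000: V=(p*·27.5200+(1−p*)·-12.2500)/1=17.8200; Δ=(27.5200−-12.2500)/(106.7000−66.9300)=1.0000; B=V−Δ·S=-79.1800
Check: Δ(0,0)·S0 + B(0,0) = 17.8200 = V0.

(0,0): Delta=1.0000 Bond=-79.1800
V0=17.8200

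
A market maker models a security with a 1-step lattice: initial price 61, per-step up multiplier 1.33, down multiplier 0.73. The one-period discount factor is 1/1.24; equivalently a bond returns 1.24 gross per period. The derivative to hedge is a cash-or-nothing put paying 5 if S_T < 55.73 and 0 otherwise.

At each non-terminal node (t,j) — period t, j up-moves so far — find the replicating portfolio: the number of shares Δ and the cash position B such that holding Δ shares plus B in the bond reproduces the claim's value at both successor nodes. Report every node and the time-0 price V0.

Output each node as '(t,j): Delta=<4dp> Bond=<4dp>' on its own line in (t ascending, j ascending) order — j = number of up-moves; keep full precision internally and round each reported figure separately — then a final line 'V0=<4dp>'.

Since d<R<u, set p* = (R−d)/(u−d) = 0.8500; price each node as the discounted p*-expectation of its children.
Payoff layer (t=1): V(1,0)=5.0000, V(1,1)=0.0000
(0,0): S=61.0000. Δ = (V_up−V_dn)/(S_up−S_dn) = (0.0000−5.0000)/(81.1300−44.5300) = -0.1366. V = [p*·0.0000 + (1−p*)·5.0000]/1.24 = 0.6048. B = V − Δ·S = 8.9382.
Root portfolio cost Δ·61+B reproduces V0=0.6048.

(0,0): Delta=-0.1366 Bond=8.9382
V0=0.6048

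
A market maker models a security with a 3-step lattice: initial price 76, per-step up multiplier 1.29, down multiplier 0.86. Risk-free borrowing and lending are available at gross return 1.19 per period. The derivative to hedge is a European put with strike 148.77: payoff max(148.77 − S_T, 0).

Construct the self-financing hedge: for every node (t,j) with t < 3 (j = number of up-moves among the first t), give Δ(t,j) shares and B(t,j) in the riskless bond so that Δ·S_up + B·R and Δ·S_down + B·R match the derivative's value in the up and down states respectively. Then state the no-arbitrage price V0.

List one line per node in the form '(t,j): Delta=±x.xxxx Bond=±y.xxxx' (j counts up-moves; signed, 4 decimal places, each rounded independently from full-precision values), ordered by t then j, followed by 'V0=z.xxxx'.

(0,0): Delta=-0.8170 Bond=78.2319
(1,0): Delta=-1.0000 Bond=105.0561
(1,1): Delta=-0.7800 Bond=89.4717
(2,0): Delta=-1.0000 Bond=125.0168
(2,1): Delta=-1.0000 Bond=125.0168
(2,2): Delta=-0.7356 Bond=100.8515
V0=16.1391

Risk-neutral probability p* = (R−d)/(u−d) = (1.19−0.86)/(1.29−0.86) = 0.7674.
Terminal values V(3,·): V(3,0)=100.4297, V(3,1)=76.2596, V(3,2)=40.0044, V(3,3)=0.0000
  t=2,j=0: stock 56.2096 → up 72.5104 (V=76.2596), down 48.3403 (V=100.4297). Price 68.8072; hedge Δ=-1.0000, bond B=125.0168.
  t=2,j=1: stock 84.3144 → up 108.7656 (V=40.0044), down 72.5104 (V=76.2596). Price 40.7024; hedge Δ=-1.0000, bond B=125.0168.
  t=2,j=2: stock 126.4716 → up 163.1484 (V=0.0000), down 108.7656 (V=40.0044). Price 7.8179; hedge Δ=-0.7356, bond B=100.8515.
  t=1,j=0: stock 65.3600 → up 84.3144 (V=40.7024), down 56.2096 (V=68.8072). Price 39.6961; hedge Δ=-1.0000, bond B=105.0561.
  t=1,j=1: stock 98.0400 → up 126.4716 (V=7.8179), down 84.3144 (V=40.7024). Price 12.9962; hedge Δ=-0.7800, bond B=89.4717.
  t=0,j=0: stock 76.0000 → up 98.0400 (V=12.9962), down 65.3600 (V=39.6961). Price 16.1391; hedge Δ=-0.8170, bond B=78.2319.
Self-financing check: at every node Δ·S+B equals the discounted successor values.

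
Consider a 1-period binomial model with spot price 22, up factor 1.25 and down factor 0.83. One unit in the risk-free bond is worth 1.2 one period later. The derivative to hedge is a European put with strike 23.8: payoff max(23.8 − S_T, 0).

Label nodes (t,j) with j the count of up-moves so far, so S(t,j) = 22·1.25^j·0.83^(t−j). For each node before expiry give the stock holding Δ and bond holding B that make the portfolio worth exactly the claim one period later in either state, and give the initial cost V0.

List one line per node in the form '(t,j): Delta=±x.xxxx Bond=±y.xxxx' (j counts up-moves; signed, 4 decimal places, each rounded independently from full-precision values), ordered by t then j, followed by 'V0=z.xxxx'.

Since d<R<u, set p* = (R−d)/(u−d) = 0.8810; price each node as the discounted p*-expectation of its children.
Terminal values V(1,·): V(1,0)=5.5400, V(1,1)=0.0000
(0,0): S=22.0000. Δ = (V_up−V_dn)/(S_up−S_dn) = (0.0000−5.5400)/(27.5000−18.2600) = -0.5996. V = [p*·0.0000 + (1−p*)·5.5400]/1.2 = 0.5496. B = V − Δ·S = 13.7401.
The time-0 hedge costs 0.5496, which is the no-arbitrage price.

(0,0): Delta=-0.5996 Bond=13.7401
V0=0.5496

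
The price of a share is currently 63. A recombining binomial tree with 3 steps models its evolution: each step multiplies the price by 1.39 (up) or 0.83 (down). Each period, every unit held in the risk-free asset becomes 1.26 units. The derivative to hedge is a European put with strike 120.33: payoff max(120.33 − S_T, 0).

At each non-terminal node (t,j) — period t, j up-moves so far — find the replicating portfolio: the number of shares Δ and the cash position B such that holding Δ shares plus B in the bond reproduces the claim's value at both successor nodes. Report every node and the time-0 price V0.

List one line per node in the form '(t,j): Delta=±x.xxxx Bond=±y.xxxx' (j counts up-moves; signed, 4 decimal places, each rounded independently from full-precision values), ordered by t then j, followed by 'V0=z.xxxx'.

(0,0): Delta=-0.4856 Bond=38.8071
(1,0): Delta=-1.0000 Bond=75.7937
(1,1): Delta=-0.3928 Bond=40.7654
(2,0): Delta=-1.0000 Bond=95.5000
(2,1): Delta=-1.0000 Bond=95.5000
(2,2): Delta=-0.2831 Bond=38.0211
V0=8.2128

Since d<R<u, set p* = (R−d)/(u−d) = 0.7679; price each node as the discounted p*-expectation of its children.
Terminal values V(3,·): V(3,0)=84.3074, V(3,1)=60.0030, V(3,2)=19.3005, V(3,3)=0.0000
  t=2,j=0: stock 43.4007 → up 60.3270 (V=60.0030), down 36.0226 (V=84.3074). Price 52.0993; hedge Δ=-1.0000, bond B=95.5000.
  t=2,j=1: stock 72.6831 → up 101.0295 (V=19.3005), down 60.3270 (V=60.0030). Price 22.8169; hedge Δ=-1.0000, bond B=95.5000.
  t=2,j=2: stock 121.7223 → up 169.1940 (V=0.0000), down 101.0295 (V=19.3005). Price 3.5559; hedge Δ=-0.2831, bond B=38.0211.
  t=1,j=0: stock 52.2900 → up 72.6831 (V=22.8169), down 43.4007 (V=52.0993). Price 23.5037; hedge Δ=-1.0000, bond B=75.7937.
  t=1,j=1: stock 87.5700 → up 121.7223 (V=3.5559), down 72.6831 (V=22.8169). Price 6.3708; hedge Δ=-0.3928, bond B=40.7654.
  t=0,j=0: stock 63.0000 → up 87.5700 (V=6.3708), down 52.2900 (V=23.5037). Price 8.2128; hedge Δ=-0.4856, bond B=38.8071.
Check: Δ(0,0)·S0 + B(0,0) = 8.2128 = V0.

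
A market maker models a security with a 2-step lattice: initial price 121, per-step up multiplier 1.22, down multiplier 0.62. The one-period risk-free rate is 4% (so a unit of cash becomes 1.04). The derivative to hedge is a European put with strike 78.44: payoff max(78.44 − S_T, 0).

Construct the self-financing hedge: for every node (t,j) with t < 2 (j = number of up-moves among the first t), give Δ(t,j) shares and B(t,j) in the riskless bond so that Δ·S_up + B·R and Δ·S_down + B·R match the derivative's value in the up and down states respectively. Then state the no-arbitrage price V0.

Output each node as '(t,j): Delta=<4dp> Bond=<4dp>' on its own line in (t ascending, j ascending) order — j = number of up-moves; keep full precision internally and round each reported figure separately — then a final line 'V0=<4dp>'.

(0,0): Delta=-0.1269 Bond=18.0065
(1,0): Delta=-0.7093 Bond=62.4226
(1,1): Delta=0.0000 Bond=0.0000
V0=2.6567

No-arbitrage ⇒ martingale measure with p* = (R−d)/(u−d) = 0.7000.
Terminal values V(2,·): V(2,0)=31.9276, V(2,1)=0.0000, V(2,2)=0.0000
(1,0): S=75.0200. Δ = (V_up−V_dn)/(S_up−S_dn) = (0.0000−31.9276)/(91.5244−46.5124) = -0.7093. V = [p*·0.0000 + (1−p*)·31.9276]/1.04 = 9.2099. B = V − Δ·S = 62.4226.
(1,1): S=147.6200. Δ = (V_up−V_dn)/(S_up−S_dn) = (0.0000−0.0000)/(180.0964−91.5244) = 0.0000. V = [p*·0.0000 + (1−p*)·0.0000]/1.04 = 0.0000. B = V − Δ·S = 0.0000.
(0,0): S=121.0000. Δ = (V_up−V_dn)/(S_up−S_dn) = (0.0000−9.2099)/(147.6200−75.0200) = -0.1269. V = [p*·0.0000 + (1−p*)·9.2099]/1.04 = 2.6567. B = V − Δ·S = 18.0065.
Check: Δ(0,0)·S0 + B(0,0) = 2.6567 = V0.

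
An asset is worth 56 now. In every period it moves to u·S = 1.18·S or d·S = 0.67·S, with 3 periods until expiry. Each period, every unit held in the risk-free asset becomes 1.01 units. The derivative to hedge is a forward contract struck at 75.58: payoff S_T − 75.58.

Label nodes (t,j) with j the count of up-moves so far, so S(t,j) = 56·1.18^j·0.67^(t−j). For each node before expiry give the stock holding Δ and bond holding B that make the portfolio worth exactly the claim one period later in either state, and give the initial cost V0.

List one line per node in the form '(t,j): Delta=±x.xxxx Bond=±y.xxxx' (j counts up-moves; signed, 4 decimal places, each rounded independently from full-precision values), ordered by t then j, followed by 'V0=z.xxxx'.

The replicating-portfolio and risk-neutral prices coincide; use p* = (1.01−0.67)/(1.18−0.67) = 0.6667 for the latter.
Terminal values V(3,·): V(3,0)=-58.7373, V(3,1)=-45.9167, V(3,2)=-23.3372, V(3,3)=16.4298
Node (2,0) S=25.1384: V=(p*·-45.9167+(1−p*)·-58.7373)/1.01=-49.6933; Δ=(-45.9167−-58.7373)/(29.6633−16.8427)=1.0000; B=V−Δ·S=-74.8317
Node (2,1) S=44.2736: V=(p*·-23.3372+(1−p*)·-45.9167)/1.01=-30.5581; Δ=(-23.3372−-45.9167)/(52.2428−29.6633)=1.0000; B=V−Δ·S=-74.8317
Node (2,2) S=77.9744: V=(p*·16.4298+(1−p*)·-23.3372)/1.01=3.1427; Δ=(16.4298−-23.3372)/(92.0098−52.2428)=1.0000; B=V−Δ·S=-74.8317
Node (1,0) S=37.5200: V=(p*·-30.5581+(1−p*)·-49.6933)/1.01=-36.5708; Δ=(-30.5581−-49.6933)/(44.2736−25.1384)=1.0000; B=V−Δ·S=-74.0908
Node (1,1) S=66.0800: V=(p*·3.1427+(1−p*)·-30.5581)/1.01=-8.0108; Δ=(3.1427−-30.5581)/(77.9744−44.2736)=1.0000; B=V−Δ·S=-74.0908
Node (0,0) S=56.0000: V=(p*·-8.0108+(1−p*)·-36.5708)/1.01=-17.3572; Δ=(-8.0108−-36.5708)/(66.0800−37.5200)=1.0000; B=V−Δ·S=-73.3572
The time-0 hedge costs -17.3572, which is the no-arbitrage price.

(0,0): Delta=1.0000 Bond=-73.3572
(1,0): Delta=1.0000 Bond=-74.0908
(1,1): Delta=1.0000 Bond=-74.0908
(2,0): Delta=1.0000 Bond=-74.8317
(2,1): Delta=1.0000 Bond=-74.8317
(2,2): Delta=1.0000 Bond=-74.8317
V0=-17.3572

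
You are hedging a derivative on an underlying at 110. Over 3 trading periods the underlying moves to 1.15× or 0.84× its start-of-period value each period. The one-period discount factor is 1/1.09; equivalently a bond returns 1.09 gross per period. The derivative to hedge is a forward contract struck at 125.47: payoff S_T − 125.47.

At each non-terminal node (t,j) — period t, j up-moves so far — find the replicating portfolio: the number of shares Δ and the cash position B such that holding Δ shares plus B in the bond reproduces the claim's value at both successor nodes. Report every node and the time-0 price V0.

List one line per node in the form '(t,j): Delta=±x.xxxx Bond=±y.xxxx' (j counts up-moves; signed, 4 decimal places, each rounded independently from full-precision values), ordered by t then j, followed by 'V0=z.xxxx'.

Under the risk-neutral measure, an up-move has probability p* = (R−d)/(u−d) = 0.8065 and values discount at R = 1.09.
At expiry t=3: V(3,0)=-60.2726, V(3,1)=-36.2116, V(3,2)=-3.2710, V(3,3)=41.8262
(2,0): S=77.6160. Δ = (V_up−V_dn)/(S_up−S_dn) = (-36.2116−-60.2726)/(89.2584−65.1974) = 1.0000. V = [p*·-36.2116 + (1−p*)·-60.2726]/1.09 = -37.4941. B = V − Δ·S = -115.1101.
(2,1): S=106.2600. Δ = (V_up−V_dn)/(S_up−S_dn) = (-3.2710−-36.2116)/(122.1990−89.2584) = 1.0000. V = [p*·-3.2710 + (1−p*)·-36.2116]/1.09 = -8.8501. B = V − Δ·S = -115.1101.
(2,2): S=145.4750. Δ = (V_up−V_dn)/(S_up−S_dn) = (41.8262−-3.2710)/(167.2962−122.1990) = 1.0000. V = [p*·41.8262 + (1−p*)·-3.2710]/1.09 = 30.3649. B = V − Δ·S = -115.1101.
(1,0): S=92.4000. Δ = (V_up−V_dn)/(S_up−S_dn) = (-8.8501−-37.4941)/(106.2600−77.6160) = 1.0000. V = [p*·-8.8501 + (1−p*)·-37.4941]/1.09 = -13.2056. B = V − Δ·S = -105.6056.
(1,1): S=126.5000. Δ = (V_up−V_dn)/(S_up−S_dn) = (30.3649−-8.8501)/(145.4750−106.2600) = 1.0000. V = [p*·30.3649 + (1−p*)·-8.8501]/1.09 = 20.8944. B = V − Δ·S = -105.6056.
(0,0): S=110.0000. Δ = (V_up−V_dn)/(S_up−S_dn) = (20.8944−-13.2056)/(126.5000−92.4000) = 1.0000. V = [p*·20.8944 + (1−p*)·-13.2056]/1.09 = 13.1141. B = V − Δ·S = -96.8859.
Each (Δ,B) replicates both successor values, so the strategy is self-financing and V0 is arbitrage-free.

(0,0): Delta=1.0000 Bond=-96.8859
(1,0): Delta=1.0000 Bond=-105.6056
(1,1): Delta=1.0000 Bond=-105.6056
(2,0): Delta=1.0000 Bond=-115.1101
(2,1): Delta=1.0000 Bond=-115.1101
(2,2): Delta=1.0000 Bond=-115.1101
V0=13.1141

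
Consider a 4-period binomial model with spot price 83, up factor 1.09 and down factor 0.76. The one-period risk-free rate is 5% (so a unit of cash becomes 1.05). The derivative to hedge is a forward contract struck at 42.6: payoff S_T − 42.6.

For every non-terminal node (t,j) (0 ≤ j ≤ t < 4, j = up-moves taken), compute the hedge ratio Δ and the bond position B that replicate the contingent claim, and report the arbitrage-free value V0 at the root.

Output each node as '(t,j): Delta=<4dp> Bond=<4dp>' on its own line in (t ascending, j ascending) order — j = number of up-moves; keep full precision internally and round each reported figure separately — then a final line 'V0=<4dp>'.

(0,0): Delta=1.0000 Bond=-35.0471
(1,0): Delta=1.0000 Bond=-36.7995
(1,1): Delta=1.0000 Bond=-36.7995
(2,0): Delta=1.0000 Bond=-38.6395
(2,1): Delta=1.0000 Bond=-38.6395
(2,2): Delta=1.0000 Bond=-38.6395
(3,0): Delta=1.0000 Bond=-40.5714
(3,1): Delta=1.0000 Bond=-40.5714
(3,2): Delta=1.0000 Bond=-40.5714
(3,3): Delta=1.0000 Bond=-40.5714
V0=47.9529

Risk-neutral probability p* = (R−d)/(u−d) = (1.05−0.76)/(1.09−0.76) = 0.8788.
Terminal values V(4,·): V(4,0)=-14.9094, V(4,1)=-2.8858, V(4,2)=14.3585, V(4,3)=39.0904, V(4,4)=74.5613
  t=3,j=0: stock 36.4350 → up 39.7142 (V=-2.8858), down 27.6906 (V=-14.9094). Price -4.1364; hedge Δ=1.0000, bond B=-40.5714.
  t=3,j=1: stock 52.2555 → up 56.9585 (V=14.3585), down 39.7142 (V=-2.8858). Price 11.6840; hedge Δ=1.0000, bond B=-40.5714.
  t=3,j=2: stock 74.9453 → up 81.6904 (V=39.0904), down 56.9585 (V=14.3585). Price 34.3739; hedge Δ=1.0000, bond B=-40.5714.
  t=3,j=3: stock 107.4874 → up 117.1613 (V=74.5613), down 81.6904 (V=39.0904). Price 66.9160; hedge Δ=1.0000, bond B=-40.5714.
  t=2,j=0: stock 47.9408 → up 52.2555 (V=11.6840), down 36.4350 (V=-4.1364). Price 9.3013; hedge Δ=1.0000, bond B=-38.6395.
  t=2,j=1: stock 68.7572 → up 74.9453 (V=34.3739), down 52.2555 (V=11.6840). Price 30.1177; hedge Δ=1.0000, bond B=-38.6395.
  t=2,j=2: stock 98.6123 → up 107.4874 (V=66.9160), down 74.9453 (V=34.3739). Price 59.9728; hedge Δ=1.0000, bond B=-38.6395.
  t=1,j=0: stock 63.0800 → up 68.7572 (V=30.1177), down 47.9408 (V=9.3013). Price 26.2805; hedge Δ=1.0000, bond B=-36.7995.
  t=1,j=1: stock 90.4700 → up 98.6123 (V=59.9728), down 68.7572 (V=30.1177). Price 53.6705; hedge Δ=1.0000, bond B=-36.7995.
  t=0,j=0: stock 83.0000 → up 90.4700 (V=53.6705), down 63.0800 (V=26.2805). Price 47.9529; hedge Δ=1.0000, bond B=-35.0471.
The time-0 hedge costs 47.9529, which is the no-arbitrage price.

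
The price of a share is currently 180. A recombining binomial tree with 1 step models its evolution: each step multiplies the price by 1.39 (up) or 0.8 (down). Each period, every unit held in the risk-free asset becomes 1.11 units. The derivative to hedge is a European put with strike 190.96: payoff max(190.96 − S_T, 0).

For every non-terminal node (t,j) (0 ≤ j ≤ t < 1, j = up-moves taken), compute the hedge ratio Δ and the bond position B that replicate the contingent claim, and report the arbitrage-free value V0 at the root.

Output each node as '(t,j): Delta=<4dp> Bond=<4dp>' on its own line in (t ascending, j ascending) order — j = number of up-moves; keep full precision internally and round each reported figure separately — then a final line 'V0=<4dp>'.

No-arbitrage ⇒ martingale measure with p* = (R−d)/(u−d) = 0.5254.
Payoff layer (t=1): V(1,0)=46.9600, V(1,1)=0.0000
(0,0): S=180.0000. Δ = (V_up−V_dn)/(S_up−S_dn) = (0.0000−46.9600)/(250.2000−144.0000) = -0.4422. V = [p*·0.0000 + (1−p*)·46.9600]/1.11 = 20.0776. B = V − Δ·S = 99.6708.
Self-financing check: at every node Δ·S+B equals the discounted successor values.

(0,0): Delta=-0.4422 Bond=99.6708
V0=20.0776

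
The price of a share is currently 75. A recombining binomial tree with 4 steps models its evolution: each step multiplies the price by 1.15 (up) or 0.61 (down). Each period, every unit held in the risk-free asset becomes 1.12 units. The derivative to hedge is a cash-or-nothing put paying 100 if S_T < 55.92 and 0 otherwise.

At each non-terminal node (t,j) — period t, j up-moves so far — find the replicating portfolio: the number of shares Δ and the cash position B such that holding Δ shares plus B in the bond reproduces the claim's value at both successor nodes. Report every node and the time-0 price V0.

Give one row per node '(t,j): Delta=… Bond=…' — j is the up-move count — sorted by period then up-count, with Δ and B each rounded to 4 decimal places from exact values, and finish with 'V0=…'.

(0,0): Delta=-0.2613 Bond=20.6869
(1,0): Delta=-2.8783 Bond=142.8971
(1,1): Delta=-0.1796 Bond=16.1265
(2,0): Delta=0.0000 Bond=79.7194
(2,1): Delta=-2.9681 Bond=164.7698
(2,2): Delta=-0.0926 Bond=9.4318
(3,0): Delta=0.0000 Bond=89.2857
(3,1): Delta=0.0000 Bond=89.2857
(3,2): Delta=-3.0607 Bond=190.1455
(3,3): Delta=0.0000 Bond=0.0000
V0=1.0915

Since d<R<u, set p* = (R−d)/(u−d) = 0.9444; price each node as the discounted p*-expectation of its children.
Payoff layer (t=4): V(4,0)=100.0000, V(4,1)=100.0000, V(4,2)=100.0000, V(4,3)=0.0000, V(4,4)=0.0000
(3,0): S=17.0236. Δ = (V_up−V_dn)/(S_up−S_dn) = (100.0000−100.0000)/(19.5771−10.3844) = 0.0000. V = [p*·100.0000 + (1−p*)·100.0000]/1.12 = 89.2857. B = V − Δ·S = 89.2857.
(3,1): S=32.0936. Δ = (V_up−V_dn)/(S_up−S_dn) = (100.0000−100.0000)/(36.9077−19.5771) = 0.0000. V = [p*·100.0000 + (1−p*)·100.0000]/1.12 = 89.2857. B = V − Δ·S = 89.2857.
(3,2): S=60.5044. Δ = (V_up−V_dn)/(S_up−S_dn) = (0.0000−100.0000)/(69.5800−36.9077) = -3.0607. V = [p*·0.0000 + (1−p*)·100.0000]/1.12 = 4.9603. B = V − Δ·S = 190.1455.
(3,3): S=114.0656. Δ = (V_up−V_dn)/(S_up−S_dn) = (0.0000−0.0000)/(131.1755−69.5800) = 0.0000. V = [p*·0.0000 + (1−p*)·0.0000]/1.12 = 0.0000. B = V − Δ·S = 0.0000.
(2,0): S=27.9075. Δ = (V_up−V_dn)/(S_up−S_dn) = (89.2857−89.2857)/(32.0936−17.0236) = 0.0000. V = [p*·89.2857 + (1−p*)·89.2857]/1.12 = 79.7194. B = V − Δ·S = 79.7194.
(2,1): S=52.6125. Δ = (V_up−V_dn)/(S_up−S_dn) = (4.9603−89.2857)/(60.5044−32.0936) = -2.9681. V = [p*·4.9603 + (1−p*)·89.2857]/1.12 = 8.6117. B = V − Δ·S = 164.7698.
(2,2): S=99.1875. Δ = (V_up−V_dn)/(S_up−S_dn) = (0.0000−4.9603)/(114.0656−60.5044) = -0.0926. V = [p*·0.0000 + (1−p*)·4.9603]/1.12 = 0.2460. B = V − Δ·S = 9.4318.
(1,0): S=45.7500. Δ = (V_up−V_dn)/(S_up−S_dn) = (8.6117−79.7194)/(52.6125−27.9075) = -2.8783. V = [p*·8.6117 + (1−p*)·79.7194]/1.12 = 11.2162. B = V − Δ·S = 142.8971.
(1,1): S=86.2500. Δ = (V_up−V_dn)/(S_up−S_dn) = (0.2460−8.6117)/(99.1875−52.6125) = -0.1796. V = [p*·0.2460 + (1−p*)·8.6117]/1.12 = 0.6346. B = V − Δ·S = 16.1265.
(0,0): S=75.0000. Δ = (V_up−V_dn)/(S_up−S_dn) = (0.6346−11.2162)/(86.2500−45.7500) = -0.2613. V = [p*·0.6346 + (1−p*)·11.2162]/1.12 = 1.0915. B = V − Δ·S = 20.6869.
Check: Δ(0,0)·S0 + B(0,0) = 1.0915 = V0.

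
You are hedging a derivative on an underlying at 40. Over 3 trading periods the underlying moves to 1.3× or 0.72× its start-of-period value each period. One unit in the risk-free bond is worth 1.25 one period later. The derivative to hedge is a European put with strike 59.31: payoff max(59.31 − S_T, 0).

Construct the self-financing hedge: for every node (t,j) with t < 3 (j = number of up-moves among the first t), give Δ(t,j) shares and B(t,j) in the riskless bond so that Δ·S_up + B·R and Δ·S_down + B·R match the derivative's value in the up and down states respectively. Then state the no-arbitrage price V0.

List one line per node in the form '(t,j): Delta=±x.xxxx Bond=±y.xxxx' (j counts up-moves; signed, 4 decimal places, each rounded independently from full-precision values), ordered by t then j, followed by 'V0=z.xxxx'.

Since d<R<u, set p* = (R−d)/(u−d) = 0.9138; price each node as the discounted p*-expectation of its children.
At expiry t=3: V(3,0)=44.3801, V(3,1)=32.3532, V(3,2)=10.6380, V(3,3)=0.0000
Node (2,0) S=20.7360: V=(p*·32.3532+(1−p*)·44.3801)/1.25=26.7120; Δ=(32.3532−44.3801)/(26.9568−14.9299)=-1.0000; B=V−Δ·S=47.4480
Node (2,1) S=37.4400: V=(p*·10.6380+(1−p*)·32.3532)/1.25=10.0080; Δ=(10.6380−32.3532)/(48.6720−26.9568)=-1.0000; B=V−Δ·S=47.4480
Node (2,2) S=67.6000: V=(p*·0.0000+(1−p*)·10.6380)/1.25=0.7337; Δ=(0.0000−10.6380)/(87.8800−48.6720)=-0.2713; B=V−Δ·S=19.0750
Node (1,0) S=28.8000: V=(p*·10.0080+(1−p*)·26.7120)/1.25=9.1584; Δ=(10.0080−26.7120)/(37.4400−20.7360)=-1.0000; B=V−Δ·S=37.9584
Node (1,1) S=52.0000: V=(p*·0.7337+(1−p*)·10.0080)/1.25=1.2265; Δ=(0.7337−10.0080)/(67.6000−37.4400)=-0.3075; B=V−Δ·S=17.2168
Node (0,0) S=40.0000: V=(p*·1.2265+(1−p*)·9.1584)/1.25=1.5283; Δ=(1.2265−9.1584)/(52.0000−28.8000)=-0.3419; B=V−Δ·S=15.2039
Each (Δ,B) replicates both successor values, so the strategy is self-financing and V0 is arbitrage-free.

(0,0): Delta=-0.3419 Bond=15.2039
(1,0): Delta=-1.0000 Bond=37.9584
(1,1): Delta=-0.3075 Bond=17.2168
(2,0): Delta=-1.0000 Bond=47.4480
(2,1): Delta=-1.0000 Bond=47.4480
(2,2): Delta=-0.2713 Bond=19.0750
V0=1.5283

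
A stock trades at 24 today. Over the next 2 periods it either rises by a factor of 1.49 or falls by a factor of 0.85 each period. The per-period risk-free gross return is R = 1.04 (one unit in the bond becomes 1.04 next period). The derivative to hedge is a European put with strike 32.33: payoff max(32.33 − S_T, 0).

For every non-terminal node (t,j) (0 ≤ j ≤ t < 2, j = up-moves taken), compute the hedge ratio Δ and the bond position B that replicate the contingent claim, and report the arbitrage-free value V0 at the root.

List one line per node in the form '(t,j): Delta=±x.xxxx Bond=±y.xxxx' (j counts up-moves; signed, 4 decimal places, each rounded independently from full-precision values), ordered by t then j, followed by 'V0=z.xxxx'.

(0,0): Delta=-0.6106 Bond=22.2529
(1,0): Delta=-1.0000 Bond=31.0865
(1,1): Delta=-0.0845 Bond=4.3294
V0=7.5982

Risk-neutral probability p* = (R−d)/(u−d) = (1.04−0.85)/(1.49−0.85) = 0.2969.
Terminal values V(2,·): V(2,0)=14.9900, V(2,1)=1.9340, V(2,2)=0.0000
(1,0): S=20.4000. Δ = (V_up−V_dn)/(S_up−S_dn) = (1.9340−14.9900)/(30.3960−17.3400) = -1.0000. V = [p*·1.9340 + (1−p*)·14.9900]/1.04 = 10.6865. B = V − Δ·S = 31.0865.
(1,1): S=35.7600. Δ = (V_up−V_dn)/(S_up−S_dn) = (0.0000−1.9340)/(53.2824−30.3960) = -0.0845. V = [p*·0.0000 + (1−p*)·1.9340]/1.04 = 1.3075. B = V − Δ·S = 4.3294.
(0,0): S=24.0000. Δ = (V_up−V_dn)/(S_up−S_dn) = (1.3075−10.6865)/(35.7600−20.4000) = -0.6106. V = [p*·1.3075 + (1−p*)·10.6865]/1.04 = 7.5982. B = V − Δ·S = 22.2529.
Each (Δ,B) replicates both successor values, so the strategy is self-financing and V0 is arbitrage-free.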